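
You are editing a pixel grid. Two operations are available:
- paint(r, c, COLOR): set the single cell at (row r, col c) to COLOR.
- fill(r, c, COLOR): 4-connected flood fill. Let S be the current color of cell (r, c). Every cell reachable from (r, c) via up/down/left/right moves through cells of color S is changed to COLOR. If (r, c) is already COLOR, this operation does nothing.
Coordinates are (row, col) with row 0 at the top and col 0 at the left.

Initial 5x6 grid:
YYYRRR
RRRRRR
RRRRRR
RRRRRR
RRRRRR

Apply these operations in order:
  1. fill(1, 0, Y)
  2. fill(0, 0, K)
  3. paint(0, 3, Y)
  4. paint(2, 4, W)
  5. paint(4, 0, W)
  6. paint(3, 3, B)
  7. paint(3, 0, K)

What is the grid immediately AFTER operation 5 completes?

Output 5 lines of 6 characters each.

After op 1 fill(1,0,Y) [27 cells changed]:
YYYYYY
YYYYYY
YYYYYY
YYYYYY
YYYYYY
After op 2 fill(0,0,K) [30 cells changed]:
KKKKKK
KKKKKK
KKKKKK
KKKKKK
KKKKKK
After op 3 paint(0,3,Y):
KKKYKK
KKKKKK
KKKKKK
KKKKKK
KKKKKK
After op 4 paint(2,4,W):
KKKYKK
KKKKKK
KKKKWK
KKKKKK
KKKKKK
After op 5 paint(4,0,W):
KKKYKK
KKKKKK
KKKKWK
KKKKKK
WKKKKK

Answer: KKKYKK
KKKKKK
KKKKWK
KKKKKK
WKKKKK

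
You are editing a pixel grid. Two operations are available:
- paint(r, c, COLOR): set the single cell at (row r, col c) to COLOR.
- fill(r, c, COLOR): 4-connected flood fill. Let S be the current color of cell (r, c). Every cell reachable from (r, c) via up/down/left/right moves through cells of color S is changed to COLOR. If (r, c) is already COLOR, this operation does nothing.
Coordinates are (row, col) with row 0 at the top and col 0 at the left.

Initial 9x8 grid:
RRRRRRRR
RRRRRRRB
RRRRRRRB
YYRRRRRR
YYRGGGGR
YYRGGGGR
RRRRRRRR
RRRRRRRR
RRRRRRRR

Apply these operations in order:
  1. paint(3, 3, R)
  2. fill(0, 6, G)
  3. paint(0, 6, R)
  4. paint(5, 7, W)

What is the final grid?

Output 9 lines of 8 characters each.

After op 1 paint(3,3,R):
RRRRRRRR
RRRRRRRB
RRRRRRRB
YYRRRRRR
YYRGGGGR
YYRGGGGR
RRRRRRRR
RRRRRRRR
RRRRRRRR
After op 2 fill(0,6,G) [56 cells changed]:
GGGGGGGG
GGGGGGGB
GGGGGGGB
YYGGGGGG
YYGGGGGG
YYGGGGGG
GGGGGGGG
GGGGGGGG
GGGGGGGG
After op 3 paint(0,6,R):
GGGGGGRG
GGGGGGGB
GGGGGGGB
YYGGGGGG
YYGGGGGG
YYGGGGGG
GGGGGGGG
GGGGGGGG
GGGGGGGG
After op 4 paint(5,7,W):
GGGGGGRG
GGGGGGGB
GGGGGGGB
YYGGGGGG
YYGGGGGG
YYGGGGGW
GGGGGGGG
GGGGGGGG
GGGGGGGG

Answer: GGGGGGRG
GGGGGGGB
GGGGGGGB
YYGGGGGG
YYGGGGGG
YYGGGGGW
GGGGGGGG
GGGGGGGG
GGGGGGGG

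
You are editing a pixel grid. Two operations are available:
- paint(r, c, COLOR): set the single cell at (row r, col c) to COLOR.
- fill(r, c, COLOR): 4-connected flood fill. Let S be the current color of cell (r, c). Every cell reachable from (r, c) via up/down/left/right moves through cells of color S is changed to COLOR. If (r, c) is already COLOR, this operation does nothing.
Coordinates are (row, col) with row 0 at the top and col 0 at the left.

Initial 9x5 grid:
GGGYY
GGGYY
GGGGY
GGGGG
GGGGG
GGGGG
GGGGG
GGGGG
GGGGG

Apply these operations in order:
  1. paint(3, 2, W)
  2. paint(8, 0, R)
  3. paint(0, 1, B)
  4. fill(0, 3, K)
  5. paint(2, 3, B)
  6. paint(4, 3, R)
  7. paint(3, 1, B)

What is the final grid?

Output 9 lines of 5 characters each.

Answer: GBGKK
GGGKK
GGGBK
GBWGG
GGGRG
GGGGG
GGGGG
GGGGG
RGGGG

Derivation:
After op 1 paint(3,2,W):
GGGYY
GGGYY
GGGGY
GGWGG
GGGGG
GGGGG
GGGGG
GGGGG
GGGGG
After op 2 paint(8,0,R):
GGGYY
GGGYY
GGGGY
GGWGG
GGGGG
GGGGG
GGGGG
GGGGG
RGGGG
After op 3 paint(0,1,B):
GBGYY
GGGYY
GGGGY
GGWGG
GGGGG
GGGGG
GGGGG
GGGGG
RGGGG
After op 4 fill(0,3,K) [5 cells changed]:
GBGKK
GGGKK
GGGGK
GGWGG
GGGGG
GGGGG
GGGGG
GGGGG
RGGGG
After op 5 paint(2,3,B):
GBGKK
GGGKK
GGGBK
GGWGG
GGGGG
GGGGG
GGGGG
GGGGG
RGGGG
After op 6 paint(4,3,R):
GBGKK
GGGKK
GGGBK
GGWGG
GGGRG
GGGGG
GGGGG
GGGGG
RGGGG
After op 7 paint(3,1,B):
GBGKK
GGGKK
GGGBK
GBWGG
GGGRG
GGGGG
GGGGG
GGGGG
RGGGG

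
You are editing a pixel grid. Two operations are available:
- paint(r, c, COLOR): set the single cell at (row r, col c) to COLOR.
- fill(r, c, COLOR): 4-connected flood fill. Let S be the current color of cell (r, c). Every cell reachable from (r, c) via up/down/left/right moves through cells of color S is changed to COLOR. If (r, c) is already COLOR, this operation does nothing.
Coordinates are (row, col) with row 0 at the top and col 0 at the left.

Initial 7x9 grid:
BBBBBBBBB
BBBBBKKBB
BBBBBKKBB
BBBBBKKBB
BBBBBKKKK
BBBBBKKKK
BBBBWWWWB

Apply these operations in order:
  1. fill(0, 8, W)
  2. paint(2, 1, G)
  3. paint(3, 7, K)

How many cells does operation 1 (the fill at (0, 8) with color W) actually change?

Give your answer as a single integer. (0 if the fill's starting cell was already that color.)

After op 1 fill(0,8,W) [44 cells changed]:
WWWWWWWWW
WWWWWKKWW
WWWWWKKWW
WWWWWKKWW
WWWWWKKKK
WWWWWKKKK
WWWWWWWWB

Answer: 44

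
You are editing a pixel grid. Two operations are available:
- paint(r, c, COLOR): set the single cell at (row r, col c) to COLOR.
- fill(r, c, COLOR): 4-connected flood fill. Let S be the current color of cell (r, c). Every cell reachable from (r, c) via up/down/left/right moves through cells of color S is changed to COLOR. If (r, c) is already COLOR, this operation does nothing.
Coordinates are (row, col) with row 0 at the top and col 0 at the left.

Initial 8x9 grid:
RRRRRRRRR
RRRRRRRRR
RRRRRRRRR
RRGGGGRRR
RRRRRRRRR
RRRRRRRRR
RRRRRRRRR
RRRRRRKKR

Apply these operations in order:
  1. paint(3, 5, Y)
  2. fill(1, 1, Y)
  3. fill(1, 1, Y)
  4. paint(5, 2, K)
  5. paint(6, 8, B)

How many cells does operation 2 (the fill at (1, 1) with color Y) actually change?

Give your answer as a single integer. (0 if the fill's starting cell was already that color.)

Answer: 66

Derivation:
After op 1 paint(3,5,Y):
RRRRRRRRR
RRRRRRRRR
RRRRRRRRR
RRGGGYRRR
RRRRRRRRR
RRRRRRRRR
RRRRRRRRR
RRRRRRKKR
After op 2 fill(1,1,Y) [66 cells changed]:
YYYYYYYYY
YYYYYYYYY
YYYYYYYYY
YYGGGYYYY
YYYYYYYYY
YYYYYYYYY
YYYYYYYYY
YYYYYYKKY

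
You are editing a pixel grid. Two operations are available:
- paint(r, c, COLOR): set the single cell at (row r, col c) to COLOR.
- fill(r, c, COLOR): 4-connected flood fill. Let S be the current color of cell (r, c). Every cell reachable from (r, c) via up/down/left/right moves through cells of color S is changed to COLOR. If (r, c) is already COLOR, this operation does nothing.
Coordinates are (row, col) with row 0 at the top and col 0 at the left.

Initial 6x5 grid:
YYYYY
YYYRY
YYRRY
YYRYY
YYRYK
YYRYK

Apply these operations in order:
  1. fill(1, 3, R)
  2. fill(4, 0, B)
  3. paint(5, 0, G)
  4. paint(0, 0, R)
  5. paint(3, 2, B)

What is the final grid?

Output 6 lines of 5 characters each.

After op 1 fill(1,3,R) [0 cells changed]:
YYYYY
YYYRY
YYRRY
YYRYY
YYRYK
YYRYK
After op 2 fill(4,0,B) [22 cells changed]:
BBBBB
BBBRB
BBRRB
BBRBB
BBRBK
BBRBK
After op 3 paint(5,0,G):
BBBBB
BBBRB
BBRRB
BBRBB
BBRBK
GBRBK
After op 4 paint(0,0,R):
RBBBB
BBBRB
BBRRB
BBRBB
BBRBK
GBRBK
After op 5 paint(3,2,B):
RBBBB
BBBRB
BBRRB
BBBBB
BBRBK
GBRBK

Answer: RBBBB
BBBRB
BBRRB
BBBBB
BBRBK
GBRBK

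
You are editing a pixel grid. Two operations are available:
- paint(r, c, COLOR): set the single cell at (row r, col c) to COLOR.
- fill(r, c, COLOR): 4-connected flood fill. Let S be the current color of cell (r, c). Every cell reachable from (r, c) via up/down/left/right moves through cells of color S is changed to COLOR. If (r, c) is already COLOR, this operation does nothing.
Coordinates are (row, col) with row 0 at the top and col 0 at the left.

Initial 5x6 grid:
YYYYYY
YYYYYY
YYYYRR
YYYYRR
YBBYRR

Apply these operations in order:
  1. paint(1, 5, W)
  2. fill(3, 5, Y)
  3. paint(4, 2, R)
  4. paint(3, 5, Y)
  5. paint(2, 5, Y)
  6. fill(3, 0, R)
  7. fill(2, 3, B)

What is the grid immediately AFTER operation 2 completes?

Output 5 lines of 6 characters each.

Answer: YYYYYY
YYYYYW
YYYYYY
YYYYYY
YBBYYY

Derivation:
After op 1 paint(1,5,W):
YYYYYY
YYYYYW
YYYYRR
YYYYRR
YBBYRR
After op 2 fill(3,5,Y) [6 cells changed]:
YYYYYY
YYYYYW
YYYYYY
YYYYYY
YBBYYY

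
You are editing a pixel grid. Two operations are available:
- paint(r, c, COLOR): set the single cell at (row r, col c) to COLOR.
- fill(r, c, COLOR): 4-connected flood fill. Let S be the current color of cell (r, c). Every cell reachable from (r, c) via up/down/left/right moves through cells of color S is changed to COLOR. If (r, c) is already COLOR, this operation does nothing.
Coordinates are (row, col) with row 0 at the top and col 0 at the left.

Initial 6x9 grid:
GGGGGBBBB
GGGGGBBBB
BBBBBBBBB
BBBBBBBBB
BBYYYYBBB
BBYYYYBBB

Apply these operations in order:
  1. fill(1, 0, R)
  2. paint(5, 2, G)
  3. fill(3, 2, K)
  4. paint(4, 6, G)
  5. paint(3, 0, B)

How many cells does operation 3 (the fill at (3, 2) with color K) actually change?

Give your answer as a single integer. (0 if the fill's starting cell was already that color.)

Answer: 36

Derivation:
After op 1 fill(1,0,R) [10 cells changed]:
RRRRRBBBB
RRRRRBBBB
BBBBBBBBB
BBBBBBBBB
BBYYYYBBB
BBYYYYBBB
After op 2 paint(5,2,G):
RRRRRBBBB
RRRRRBBBB
BBBBBBBBB
BBBBBBBBB
BBYYYYBBB
BBGYYYBBB
After op 3 fill(3,2,K) [36 cells changed]:
RRRRRKKKK
RRRRRKKKK
KKKKKKKKK
KKKKKKKKK
KKYYYYKKK
KKGYYYKKK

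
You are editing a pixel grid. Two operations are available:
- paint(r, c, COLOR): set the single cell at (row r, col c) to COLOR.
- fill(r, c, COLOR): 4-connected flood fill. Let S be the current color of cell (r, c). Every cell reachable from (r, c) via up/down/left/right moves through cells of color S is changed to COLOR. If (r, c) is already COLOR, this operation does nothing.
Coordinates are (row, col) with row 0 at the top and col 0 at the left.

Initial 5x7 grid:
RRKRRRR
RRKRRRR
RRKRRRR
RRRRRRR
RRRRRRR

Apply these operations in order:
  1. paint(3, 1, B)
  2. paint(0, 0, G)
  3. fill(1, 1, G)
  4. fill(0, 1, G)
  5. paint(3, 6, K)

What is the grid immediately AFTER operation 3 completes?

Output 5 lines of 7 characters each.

Answer: GGKGGGG
GGKGGGG
GGKGGGG
GBGGGGG
GGGGGGG

Derivation:
After op 1 paint(3,1,B):
RRKRRRR
RRKRRRR
RRKRRRR
RBRRRRR
RRRRRRR
After op 2 paint(0,0,G):
GRKRRRR
RRKRRRR
RRKRRRR
RBRRRRR
RRRRRRR
After op 3 fill(1,1,G) [30 cells changed]:
GGKGGGG
GGKGGGG
GGKGGGG
GBGGGGG
GGGGGGG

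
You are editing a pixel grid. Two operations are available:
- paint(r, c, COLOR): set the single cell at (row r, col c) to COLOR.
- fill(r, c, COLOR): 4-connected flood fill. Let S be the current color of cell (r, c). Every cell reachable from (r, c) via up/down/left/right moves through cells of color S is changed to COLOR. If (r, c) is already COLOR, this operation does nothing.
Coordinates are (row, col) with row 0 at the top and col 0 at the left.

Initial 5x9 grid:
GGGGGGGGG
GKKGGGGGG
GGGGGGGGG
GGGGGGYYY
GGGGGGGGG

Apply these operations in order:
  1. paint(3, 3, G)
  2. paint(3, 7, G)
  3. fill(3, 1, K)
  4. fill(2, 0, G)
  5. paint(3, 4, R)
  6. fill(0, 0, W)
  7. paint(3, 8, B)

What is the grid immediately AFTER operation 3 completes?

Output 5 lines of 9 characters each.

Answer: KKKKKKKKK
KKKKKKKKK
KKKKKKKKK
KKKKKKYKY
KKKKKKKKK

Derivation:
After op 1 paint(3,3,G):
GGGGGGGGG
GKKGGGGGG
GGGGGGGGG
GGGGGGYYY
GGGGGGGGG
After op 2 paint(3,7,G):
GGGGGGGGG
GKKGGGGGG
GGGGGGGGG
GGGGGGYGY
GGGGGGGGG
After op 3 fill(3,1,K) [41 cells changed]:
KKKKKKKKK
KKKKKKKKK
KKKKKKKKK
KKKKKKYKY
KKKKKKKKK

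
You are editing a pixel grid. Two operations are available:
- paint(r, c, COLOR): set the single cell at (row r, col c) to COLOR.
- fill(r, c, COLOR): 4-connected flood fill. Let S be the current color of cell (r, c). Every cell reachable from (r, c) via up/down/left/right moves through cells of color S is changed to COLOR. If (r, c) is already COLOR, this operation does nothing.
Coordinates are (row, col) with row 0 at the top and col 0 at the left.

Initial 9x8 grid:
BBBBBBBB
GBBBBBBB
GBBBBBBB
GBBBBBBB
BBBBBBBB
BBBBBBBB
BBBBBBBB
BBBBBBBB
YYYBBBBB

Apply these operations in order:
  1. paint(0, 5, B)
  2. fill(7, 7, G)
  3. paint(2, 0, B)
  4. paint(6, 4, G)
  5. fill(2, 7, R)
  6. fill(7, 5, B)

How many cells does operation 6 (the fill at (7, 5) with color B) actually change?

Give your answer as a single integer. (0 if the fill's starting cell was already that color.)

After op 1 paint(0,5,B):
BBBBBBBB
GBBBBBBB
GBBBBBBB
GBBBBBBB
BBBBBBBB
BBBBBBBB
BBBBBBBB
BBBBBBBB
YYYBBBBB
After op 2 fill(7,7,G) [66 cells changed]:
GGGGGGGG
GGGGGGGG
GGGGGGGG
GGGGGGGG
GGGGGGGG
GGGGGGGG
GGGGGGGG
GGGGGGGG
YYYGGGGG
After op 3 paint(2,0,B):
GGGGGGGG
GGGGGGGG
BGGGGGGG
GGGGGGGG
GGGGGGGG
GGGGGGGG
GGGGGGGG
GGGGGGGG
YYYGGGGG
After op 4 paint(6,4,G):
GGGGGGGG
GGGGGGGG
BGGGGGGG
GGGGGGGG
GGGGGGGG
GGGGGGGG
GGGGGGGG
GGGGGGGG
YYYGGGGG
After op 5 fill(2,7,R) [68 cells changed]:
RRRRRRRR
RRRRRRRR
BRRRRRRR
RRRRRRRR
RRRRRRRR
RRRRRRRR
RRRRRRRR
RRRRRRRR
YYYRRRRR
After op 6 fill(7,5,B) [68 cells changed]:
BBBBBBBB
BBBBBBBB
BBBBBBBB
BBBBBBBB
BBBBBBBB
BBBBBBBB
BBBBBBBB
BBBBBBBB
YYYBBBBB

Answer: 68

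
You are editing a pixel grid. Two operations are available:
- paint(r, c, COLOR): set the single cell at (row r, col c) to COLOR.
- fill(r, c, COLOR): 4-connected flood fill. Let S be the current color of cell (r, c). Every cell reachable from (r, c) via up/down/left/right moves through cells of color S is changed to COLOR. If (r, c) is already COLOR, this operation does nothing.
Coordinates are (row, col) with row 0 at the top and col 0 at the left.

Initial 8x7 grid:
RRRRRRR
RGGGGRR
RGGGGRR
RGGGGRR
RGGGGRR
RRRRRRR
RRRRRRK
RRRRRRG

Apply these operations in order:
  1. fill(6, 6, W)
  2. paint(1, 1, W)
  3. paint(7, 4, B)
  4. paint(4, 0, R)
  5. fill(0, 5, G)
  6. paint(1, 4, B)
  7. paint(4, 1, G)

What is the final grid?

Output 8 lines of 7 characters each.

After op 1 fill(6,6,W) [1 cells changed]:
RRRRRRR
RGGGGRR
RGGGGRR
RGGGGRR
RGGGGRR
RRRRRRR
RRRRRRW
RRRRRRG
After op 2 paint(1,1,W):
RRRRRRR
RWGGGRR
RGGGGRR
RGGGGRR
RGGGGRR
RRRRRRR
RRRRRRW
RRRRRRG
After op 3 paint(7,4,B):
RRRRRRR
RWGGGRR
RGGGGRR
RGGGGRR
RGGGGRR
RRRRRRR
RRRRRRW
RRRRBRG
After op 4 paint(4,0,R):
RRRRRRR
RWGGGRR
RGGGGRR
RGGGGRR
RGGGGRR
RRRRRRR
RRRRRRW
RRRRBRG
After op 5 fill(0,5,G) [37 cells changed]:
GGGGGGG
GWGGGGG
GGGGGGG
GGGGGGG
GGGGGGG
GGGGGGG
GGGGGGW
GGGGBGG
After op 6 paint(1,4,B):
GGGGGGG
GWGGBGG
GGGGGGG
GGGGGGG
GGGGGGG
GGGGGGG
GGGGGGW
GGGGBGG
After op 7 paint(4,1,G):
GGGGGGG
GWGGBGG
GGGGGGG
GGGGGGG
GGGGGGG
GGGGGGG
GGGGGGW
GGGGBGG

Answer: GGGGGGG
GWGGBGG
GGGGGGG
GGGGGGG
GGGGGGG
GGGGGGG
GGGGGGW
GGGGBGG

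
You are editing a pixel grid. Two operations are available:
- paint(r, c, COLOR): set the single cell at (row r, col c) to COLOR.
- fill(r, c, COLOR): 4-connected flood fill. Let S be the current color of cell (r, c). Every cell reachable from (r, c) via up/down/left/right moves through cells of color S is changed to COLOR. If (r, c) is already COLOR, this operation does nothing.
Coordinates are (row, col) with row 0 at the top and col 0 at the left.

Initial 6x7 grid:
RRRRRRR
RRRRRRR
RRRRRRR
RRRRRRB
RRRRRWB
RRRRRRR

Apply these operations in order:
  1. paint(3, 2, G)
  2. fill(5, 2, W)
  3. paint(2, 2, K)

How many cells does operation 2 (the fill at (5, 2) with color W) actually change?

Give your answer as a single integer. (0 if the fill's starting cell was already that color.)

After op 1 paint(3,2,G):
RRRRRRR
RRRRRRR
RRRRRRR
RRGRRRB
RRRRRWB
RRRRRRR
After op 2 fill(5,2,W) [38 cells changed]:
WWWWWWW
WWWWWWW
WWWWWWW
WWGWWWB
WWWWWWB
WWWWWWW

Answer: 38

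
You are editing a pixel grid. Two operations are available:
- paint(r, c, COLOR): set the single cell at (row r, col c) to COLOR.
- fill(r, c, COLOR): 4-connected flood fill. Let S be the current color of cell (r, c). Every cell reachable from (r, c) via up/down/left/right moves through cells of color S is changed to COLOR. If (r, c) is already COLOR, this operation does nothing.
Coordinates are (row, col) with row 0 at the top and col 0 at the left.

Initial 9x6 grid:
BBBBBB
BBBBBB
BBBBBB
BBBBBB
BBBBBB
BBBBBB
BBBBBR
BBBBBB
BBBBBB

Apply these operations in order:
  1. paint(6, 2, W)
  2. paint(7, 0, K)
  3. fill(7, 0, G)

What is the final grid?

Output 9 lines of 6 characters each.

After op 1 paint(6,2,W):
BBBBBB
BBBBBB
BBBBBB
BBBBBB
BBBBBB
BBBBBB
BBWBBR
BBBBBB
BBBBBB
After op 2 paint(7,0,K):
BBBBBB
BBBBBB
BBBBBB
BBBBBB
BBBBBB
BBBBBB
BBWBBR
KBBBBB
BBBBBB
After op 3 fill(7,0,G) [1 cells changed]:
BBBBBB
BBBBBB
BBBBBB
BBBBBB
BBBBBB
BBBBBB
BBWBBR
GBBBBB
BBBBBB

Answer: BBBBBB
BBBBBB
BBBBBB
BBBBBB
BBBBBB
BBBBBB
BBWBBR
GBBBBB
BBBBBB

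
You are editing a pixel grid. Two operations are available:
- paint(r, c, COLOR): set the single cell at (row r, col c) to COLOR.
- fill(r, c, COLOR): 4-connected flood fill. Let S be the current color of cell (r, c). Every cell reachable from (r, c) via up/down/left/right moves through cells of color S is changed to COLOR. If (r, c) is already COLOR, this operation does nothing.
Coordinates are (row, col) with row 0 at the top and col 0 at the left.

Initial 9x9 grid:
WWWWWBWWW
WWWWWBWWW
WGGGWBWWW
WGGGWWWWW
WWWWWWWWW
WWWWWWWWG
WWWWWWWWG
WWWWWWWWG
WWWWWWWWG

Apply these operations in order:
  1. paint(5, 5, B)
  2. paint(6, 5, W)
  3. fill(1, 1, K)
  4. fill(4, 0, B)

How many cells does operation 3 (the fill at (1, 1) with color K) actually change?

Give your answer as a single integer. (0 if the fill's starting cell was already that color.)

After op 1 paint(5,5,B):
WWWWWBWWW
WWWWWBWWW
WGGGWBWWW
WGGGWWWWW
WWWWWWWWW
WWWWWBWWG
WWWWWWWWG
WWWWWWWWG
WWWWWWWWG
After op 2 paint(6,5,W):
WWWWWBWWW
WWWWWBWWW
WGGGWBWWW
WGGGWWWWW
WWWWWWWWW
WWWWWBWWG
WWWWWWWWG
WWWWWWWWG
WWWWWWWWG
After op 3 fill(1,1,K) [67 cells changed]:
KKKKKBKKK
KKKKKBKKK
KGGGKBKKK
KGGGKKKKK
KKKKKKKKK
KKKKKBKKG
KKKKKKKKG
KKKKKKKKG
KKKKKKKKG

Answer: 67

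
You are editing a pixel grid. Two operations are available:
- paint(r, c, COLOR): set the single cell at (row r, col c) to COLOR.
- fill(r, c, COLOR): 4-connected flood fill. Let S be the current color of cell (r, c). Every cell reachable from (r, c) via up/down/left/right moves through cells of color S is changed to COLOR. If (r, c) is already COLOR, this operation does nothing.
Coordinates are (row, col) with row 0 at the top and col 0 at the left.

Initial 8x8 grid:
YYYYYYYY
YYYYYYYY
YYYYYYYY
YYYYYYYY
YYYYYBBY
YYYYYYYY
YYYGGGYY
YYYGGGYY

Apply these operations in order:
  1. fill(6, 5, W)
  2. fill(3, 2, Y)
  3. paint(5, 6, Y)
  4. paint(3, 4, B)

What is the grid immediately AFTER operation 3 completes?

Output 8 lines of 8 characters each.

Answer: YYYYYYYY
YYYYYYYY
YYYYYYYY
YYYYYYYY
YYYYYBBY
YYYYYYYY
YYYWWWYY
YYYWWWYY

Derivation:
After op 1 fill(6,5,W) [6 cells changed]:
YYYYYYYY
YYYYYYYY
YYYYYYYY
YYYYYYYY
YYYYYBBY
YYYYYYYY
YYYWWWYY
YYYWWWYY
After op 2 fill(3,2,Y) [0 cells changed]:
YYYYYYYY
YYYYYYYY
YYYYYYYY
YYYYYYYY
YYYYYBBY
YYYYYYYY
YYYWWWYY
YYYWWWYY
After op 3 paint(5,6,Y):
YYYYYYYY
YYYYYYYY
YYYYYYYY
YYYYYYYY
YYYYYBBY
YYYYYYYY
YYYWWWYY
YYYWWWYY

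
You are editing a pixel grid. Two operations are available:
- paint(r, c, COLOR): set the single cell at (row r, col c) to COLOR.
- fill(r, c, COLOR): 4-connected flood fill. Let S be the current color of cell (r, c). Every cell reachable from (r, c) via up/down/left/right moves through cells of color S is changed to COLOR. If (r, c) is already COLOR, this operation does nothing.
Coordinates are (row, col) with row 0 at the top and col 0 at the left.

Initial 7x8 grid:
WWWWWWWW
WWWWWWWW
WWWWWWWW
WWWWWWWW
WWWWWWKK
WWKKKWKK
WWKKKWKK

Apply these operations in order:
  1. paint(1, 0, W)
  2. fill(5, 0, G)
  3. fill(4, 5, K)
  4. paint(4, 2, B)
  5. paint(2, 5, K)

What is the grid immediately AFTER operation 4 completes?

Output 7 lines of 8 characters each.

Answer: KKKKKKKK
KKKKKKKK
KKKKKKKK
KKKKKKKK
KKBKKKKK
KKKKKKKK
KKKKKKKK

Derivation:
After op 1 paint(1,0,W):
WWWWWWWW
WWWWWWWW
WWWWWWWW
WWWWWWWW
WWWWWWKK
WWKKKWKK
WWKKKWKK
After op 2 fill(5,0,G) [44 cells changed]:
GGGGGGGG
GGGGGGGG
GGGGGGGG
GGGGGGGG
GGGGGGKK
GGKKKGKK
GGKKKGKK
After op 3 fill(4,5,K) [44 cells changed]:
KKKKKKKK
KKKKKKKK
KKKKKKKK
KKKKKKKK
KKKKKKKK
KKKKKKKK
KKKKKKKK
After op 4 paint(4,2,B):
KKKKKKKK
KKKKKKKK
KKKKKKKK
KKKKKKKK
KKBKKKKK
KKKKKKKK
KKKKKKKK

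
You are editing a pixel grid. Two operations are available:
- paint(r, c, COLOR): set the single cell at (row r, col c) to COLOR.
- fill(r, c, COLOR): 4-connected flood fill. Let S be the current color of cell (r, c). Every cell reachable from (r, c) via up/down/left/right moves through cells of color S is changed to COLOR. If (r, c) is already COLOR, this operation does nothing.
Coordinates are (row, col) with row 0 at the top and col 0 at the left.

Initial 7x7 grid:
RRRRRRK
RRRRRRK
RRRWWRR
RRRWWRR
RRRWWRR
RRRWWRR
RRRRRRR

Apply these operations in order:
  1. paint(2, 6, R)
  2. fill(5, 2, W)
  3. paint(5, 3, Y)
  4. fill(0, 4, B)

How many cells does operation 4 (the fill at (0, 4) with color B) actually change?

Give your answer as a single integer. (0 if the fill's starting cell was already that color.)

Answer: 46

Derivation:
After op 1 paint(2,6,R):
RRRRRRK
RRRRRRK
RRRWWRR
RRRWWRR
RRRWWRR
RRRWWRR
RRRRRRR
After op 2 fill(5,2,W) [39 cells changed]:
WWWWWWK
WWWWWWK
WWWWWWW
WWWWWWW
WWWWWWW
WWWWWWW
WWWWWWW
After op 3 paint(5,3,Y):
WWWWWWK
WWWWWWK
WWWWWWW
WWWWWWW
WWWWWWW
WWWYWWW
WWWWWWW
After op 4 fill(0,4,B) [46 cells changed]:
BBBBBBK
BBBBBBK
BBBBBBB
BBBBBBB
BBBBBBB
BBBYBBB
BBBBBBB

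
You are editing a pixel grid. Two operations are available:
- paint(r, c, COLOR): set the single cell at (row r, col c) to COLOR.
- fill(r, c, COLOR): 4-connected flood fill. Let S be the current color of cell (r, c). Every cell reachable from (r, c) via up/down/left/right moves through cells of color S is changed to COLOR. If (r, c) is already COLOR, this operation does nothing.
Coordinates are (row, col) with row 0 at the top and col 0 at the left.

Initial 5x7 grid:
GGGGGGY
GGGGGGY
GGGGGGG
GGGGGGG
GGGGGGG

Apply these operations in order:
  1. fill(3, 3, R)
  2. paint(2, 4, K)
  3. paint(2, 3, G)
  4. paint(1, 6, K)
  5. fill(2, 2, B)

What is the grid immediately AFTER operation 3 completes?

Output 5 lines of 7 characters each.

After op 1 fill(3,3,R) [33 cells changed]:
RRRRRRY
RRRRRRY
RRRRRRR
RRRRRRR
RRRRRRR
After op 2 paint(2,4,K):
RRRRRRY
RRRRRRY
RRRRKRR
RRRRRRR
RRRRRRR
After op 3 paint(2,3,G):
RRRRRRY
RRRRRRY
RRRGKRR
RRRRRRR
RRRRRRR

Answer: RRRRRRY
RRRRRRY
RRRGKRR
RRRRRRR
RRRRRRR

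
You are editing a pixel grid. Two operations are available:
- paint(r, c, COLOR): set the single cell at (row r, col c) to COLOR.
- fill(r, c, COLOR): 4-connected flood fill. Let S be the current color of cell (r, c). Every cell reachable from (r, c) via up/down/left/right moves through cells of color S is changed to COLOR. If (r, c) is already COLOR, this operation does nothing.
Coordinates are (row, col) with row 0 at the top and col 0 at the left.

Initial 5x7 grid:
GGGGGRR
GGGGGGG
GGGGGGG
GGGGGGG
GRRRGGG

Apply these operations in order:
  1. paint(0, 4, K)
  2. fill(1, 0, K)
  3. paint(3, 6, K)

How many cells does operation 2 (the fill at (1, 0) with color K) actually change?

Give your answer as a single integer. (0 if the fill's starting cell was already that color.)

After op 1 paint(0,4,K):
GGGGKRR
GGGGGGG
GGGGGGG
GGGGGGG
GRRRGGG
After op 2 fill(1,0,K) [29 cells changed]:
KKKKKRR
KKKKKKK
KKKKKKK
KKKKKKK
KRRRKKK

Answer: 29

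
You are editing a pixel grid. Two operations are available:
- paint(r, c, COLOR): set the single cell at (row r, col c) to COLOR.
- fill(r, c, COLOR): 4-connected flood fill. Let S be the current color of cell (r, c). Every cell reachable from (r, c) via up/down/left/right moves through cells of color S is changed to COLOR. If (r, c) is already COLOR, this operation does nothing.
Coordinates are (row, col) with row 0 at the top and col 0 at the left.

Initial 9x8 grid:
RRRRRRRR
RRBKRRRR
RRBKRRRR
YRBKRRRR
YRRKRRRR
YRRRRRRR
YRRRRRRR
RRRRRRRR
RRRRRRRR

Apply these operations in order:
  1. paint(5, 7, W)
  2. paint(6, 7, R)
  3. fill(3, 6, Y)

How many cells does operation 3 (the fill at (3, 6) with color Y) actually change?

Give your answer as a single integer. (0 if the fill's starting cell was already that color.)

After op 1 paint(5,7,W):
RRRRRRRR
RRBKRRRR
RRBKRRRR
YRBKRRRR
YRRKRRRR
YRRRRRRW
YRRRRRRR
RRRRRRRR
RRRRRRRR
After op 2 paint(6,7,R):
RRRRRRRR
RRBKRRRR
RRBKRRRR
YRBKRRRR
YRRKRRRR
YRRRRRRW
YRRRRRRR
RRRRRRRR
RRRRRRRR
After op 3 fill(3,6,Y) [60 cells changed]:
YYYYYYYY
YYBKYYYY
YYBKYYYY
YYBKYYYY
YYYKYYYY
YYYYYYYW
YYYYYYYY
YYYYYYYY
YYYYYYYY

Answer: 60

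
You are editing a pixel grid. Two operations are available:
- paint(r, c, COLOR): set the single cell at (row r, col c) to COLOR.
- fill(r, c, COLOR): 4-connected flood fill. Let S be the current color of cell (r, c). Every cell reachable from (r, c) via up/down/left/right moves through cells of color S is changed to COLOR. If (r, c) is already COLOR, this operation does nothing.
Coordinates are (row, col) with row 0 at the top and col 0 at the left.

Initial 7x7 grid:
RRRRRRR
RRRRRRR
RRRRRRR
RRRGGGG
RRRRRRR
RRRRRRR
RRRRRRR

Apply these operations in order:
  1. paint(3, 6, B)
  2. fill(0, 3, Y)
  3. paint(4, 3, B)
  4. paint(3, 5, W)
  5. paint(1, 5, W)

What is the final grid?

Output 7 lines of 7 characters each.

Answer: YYYYYYY
YYYYYWY
YYYYYYY
YYYGGWB
YYYBYYY
YYYYYYY
YYYYYYY

Derivation:
After op 1 paint(3,6,B):
RRRRRRR
RRRRRRR
RRRRRRR
RRRGGGB
RRRRRRR
RRRRRRR
RRRRRRR
After op 2 fill(0,3,Y) [45 cells changed]:
YYYYYYY
YYYYYYY
YYYYYYY
YYYGGGB
YYYYYYY
YYYYYYY
YYYYYYY
After op 3 paint(4,3,B):
YYYYYYY
YYYYYYY
YYYYYYY
YYYGGGB
YYYBYYY
YYYYYYY
YYYYYYY
After op 4 paint(3,5,W):
YYYYYYY
YYYYYYY
YYYYYYY
YYYGGWB
YYYBYYY
YYYYYYY
YYYYYYY
After op 5 paint(1,5,W):
YYYYYYY
YYYYYWY
YYYYYYY
YYYGGWB
YYYBYYY
YYYYYYY
YYYYYYY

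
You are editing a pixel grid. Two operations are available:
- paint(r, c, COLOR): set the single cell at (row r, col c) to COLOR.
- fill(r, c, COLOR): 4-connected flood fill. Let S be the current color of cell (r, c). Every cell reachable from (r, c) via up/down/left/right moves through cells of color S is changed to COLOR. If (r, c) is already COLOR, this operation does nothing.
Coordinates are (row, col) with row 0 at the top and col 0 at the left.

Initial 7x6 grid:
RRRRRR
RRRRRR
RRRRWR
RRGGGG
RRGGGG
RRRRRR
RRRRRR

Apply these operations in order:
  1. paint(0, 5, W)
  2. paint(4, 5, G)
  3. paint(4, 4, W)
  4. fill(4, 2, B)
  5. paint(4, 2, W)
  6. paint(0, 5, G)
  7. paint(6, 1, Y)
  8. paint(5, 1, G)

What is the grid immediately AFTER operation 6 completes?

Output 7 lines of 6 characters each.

After op 1 paint(0,5,W):
RRRRRW
RRRRRR
RRRRWR
RRGGGG
RRGGGG
RRRRRR
RRRRRR
After op 2 paint(4,5,G):
RRRRRW
RRRRRR
RRRRWR
RRGGGG
RRGGGG
RRRRRR
RRRRRR
After op 3 paint(4,4,W):
RRRRRW
RRRRRR
RRRRWR
RRGGGG
RRGGWG
RRRRRR
RRRRRR
After op 4 fill(4,2,B) [7 cells changed]:
RRRRRW
RRRRRR
RRRRWR
RRBBBB
RRBBWB
RRRRRR
RRRRRR
After op 5 paint(4,2,W):
RRRRRW
RRRRRR
RRRRWR
RRBBBB
RRWBWB
RRRRRR
RRRRRR
After op 6 paint(0,5,G):
RRRRRG
RRRRRR
RRRRWR
RRBBBB
RRWBWB
RRRRRR
RRRRRR

Answer: RRRRRG
RRRRRR
RRRRWR
RRBBBB
RRWBWB
RRRRRR
RRRRRR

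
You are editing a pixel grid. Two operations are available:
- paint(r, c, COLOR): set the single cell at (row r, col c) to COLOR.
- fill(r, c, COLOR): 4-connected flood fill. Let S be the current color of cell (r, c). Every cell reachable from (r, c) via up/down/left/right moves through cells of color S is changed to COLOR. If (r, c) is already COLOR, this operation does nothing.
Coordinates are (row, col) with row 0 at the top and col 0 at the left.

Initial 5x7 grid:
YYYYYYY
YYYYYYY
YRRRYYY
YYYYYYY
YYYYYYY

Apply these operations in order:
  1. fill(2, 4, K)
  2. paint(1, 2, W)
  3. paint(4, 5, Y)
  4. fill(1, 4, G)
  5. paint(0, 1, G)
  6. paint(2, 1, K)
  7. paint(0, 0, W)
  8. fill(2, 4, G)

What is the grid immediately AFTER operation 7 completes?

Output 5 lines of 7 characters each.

After op 1 fill(2,4,K) [32 cells changed]:
KKKKKKK
KKKKKKK
KRRRKKK
KKKKKKK
KKKKKKK
After op 2 paint(1,2,W):
KKKKKKK
KKWKKKK
KRRRKKK
KKKKKKK
KKKKKKK
After op 3 paint(4,5,Y):
KKKKKKK
KKWKKKK
KRRRKKK
KKKKKKK
KKKKKYK
After op 4 fill(1,4,G) [30 cells changed]:
GGGGGGG
GGWGGGG
GRRRGGG
GGGGGGG
GGGGGYG
After op 5 paint(0,1,G):
GGGGGGG
GGWGGGG
GRRRGGG
GGGGGGG
GGGGGYG
After op 6 paint(2,1,K):
GGGGGGG
GGWGGGG
GKRRGGG
GGGGGGG
GGGGGYG
After op 7 paint(0,0,W):
WGGGGGG
GGWGGGG
GKRRGGG
GGGGGGG
GGGGGYG

Answer: WGGGGGG
GGWGGGG
GKRRGGG
GGGGGGG
GGGGGYG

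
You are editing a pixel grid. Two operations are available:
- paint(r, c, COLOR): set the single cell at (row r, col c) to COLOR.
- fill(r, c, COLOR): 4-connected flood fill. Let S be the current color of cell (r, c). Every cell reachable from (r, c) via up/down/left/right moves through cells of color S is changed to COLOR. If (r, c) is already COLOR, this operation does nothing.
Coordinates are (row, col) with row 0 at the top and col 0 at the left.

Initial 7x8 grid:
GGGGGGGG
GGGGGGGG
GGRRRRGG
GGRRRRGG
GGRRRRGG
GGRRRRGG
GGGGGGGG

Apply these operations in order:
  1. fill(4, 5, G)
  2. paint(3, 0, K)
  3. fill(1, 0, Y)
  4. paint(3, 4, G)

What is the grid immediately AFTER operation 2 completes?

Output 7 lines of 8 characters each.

Answer: GGGGGGGG
GGGGGGGG
GGGGGGGG
KGGGGGGG
GGGGGGGG
GGGGGGGG
GGGGGGGG

Derivation:
After op 1 fill(4,5,G) [16 cells changed]:
GGGGGGGG
GGGGGGGG
GGGGGGGG
GGGGGGGG
GGGGGGGG
GGGGGGGG
GGGGGGGG
After op 2 paint(3,0,K):
GGGGGGGG
GGGGGGGG
GGGGGGGG
KGGGGGGG
GGGGGGGG
GGGGGGGG
GGGGGGGG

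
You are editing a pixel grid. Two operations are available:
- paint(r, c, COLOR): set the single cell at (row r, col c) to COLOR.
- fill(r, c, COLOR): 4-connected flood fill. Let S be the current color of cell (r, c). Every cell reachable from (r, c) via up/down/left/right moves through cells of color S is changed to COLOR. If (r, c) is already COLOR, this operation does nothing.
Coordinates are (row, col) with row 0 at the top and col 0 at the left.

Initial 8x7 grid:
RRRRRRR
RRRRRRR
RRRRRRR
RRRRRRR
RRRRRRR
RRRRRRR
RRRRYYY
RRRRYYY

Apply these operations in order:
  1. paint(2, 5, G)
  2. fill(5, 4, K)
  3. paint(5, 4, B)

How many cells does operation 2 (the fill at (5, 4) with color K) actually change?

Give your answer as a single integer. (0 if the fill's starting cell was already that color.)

Answer: 49

Derivation:
After op 1 paint(2,5,G):
RRRRRRR
RRRRRRR
RRRRRGR
RRRRRRR
RRRRRRR
RRRRRRR
RRRRYYY
RRRRYYY
After op 2 fill(5,4,K) [49 cells changed]:
KKKKKKK
KKKKKKK
KKKKKGK
KKKKKKK
KKKKKKK
KKKKKKK
KKKKYYY
KKKKYYY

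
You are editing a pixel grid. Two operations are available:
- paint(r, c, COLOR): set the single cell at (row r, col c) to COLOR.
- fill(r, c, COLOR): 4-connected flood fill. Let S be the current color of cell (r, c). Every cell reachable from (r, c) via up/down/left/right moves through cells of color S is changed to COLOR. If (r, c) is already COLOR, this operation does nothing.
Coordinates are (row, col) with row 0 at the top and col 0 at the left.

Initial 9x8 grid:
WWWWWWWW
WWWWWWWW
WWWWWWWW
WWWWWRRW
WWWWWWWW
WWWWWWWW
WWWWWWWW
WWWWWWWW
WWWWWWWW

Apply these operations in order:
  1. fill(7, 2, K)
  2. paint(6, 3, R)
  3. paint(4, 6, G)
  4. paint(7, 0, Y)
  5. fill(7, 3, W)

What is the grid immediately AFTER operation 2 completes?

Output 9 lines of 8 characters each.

After op 1 fill(7,2,K) [70 cells changed]:
KKKKKKKK
KKKKKKKK
KKKKKKKK
KKKKKRRK
KKKKKKKK
KKKKKKKK
KKKKKKKK
KKKKKKKK
KKKKKKKK
After op 2 paint(6,3,R):
KKKKKKKK
KKKKKKKK
KKKKKKKK
KKKKKRRK
KKKKKKKK
KKKKKKKK
KKKRKKKK
KKKKKKKK
KKKKKKKK

Answer: KKKKKKKK
KKKKKKKK
KKKKKKKK
KKKKKRRK
KKKKKKKK
KKKKKKKK
KKKRKKKK
KKKKKKKK
KKKKKKKK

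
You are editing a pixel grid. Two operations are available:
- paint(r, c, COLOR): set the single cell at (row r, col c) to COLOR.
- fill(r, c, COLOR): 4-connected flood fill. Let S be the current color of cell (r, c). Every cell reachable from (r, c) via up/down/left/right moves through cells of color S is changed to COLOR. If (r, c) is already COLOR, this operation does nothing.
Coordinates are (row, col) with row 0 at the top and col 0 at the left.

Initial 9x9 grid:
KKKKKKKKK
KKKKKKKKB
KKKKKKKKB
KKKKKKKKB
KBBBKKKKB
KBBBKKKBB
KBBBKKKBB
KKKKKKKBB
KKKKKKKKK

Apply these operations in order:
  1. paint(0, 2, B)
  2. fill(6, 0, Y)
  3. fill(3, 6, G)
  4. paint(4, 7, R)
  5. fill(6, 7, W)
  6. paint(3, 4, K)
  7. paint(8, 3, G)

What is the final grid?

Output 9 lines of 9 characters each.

Answer: GGBGGGGGG
GGGGGGGGW
GGGGGGGGW
GGGGKGGGW
GBBBGGGRW
GBBBGGGWW
GBBBGGGWW
GGGGGGGWW
GGGGGGGGG

Derivation:
After op 1 paint(0,2,B):
KKBKKKKKK
KKKKKKKKB
KKKKKKKKB
KKKKKKKKB
KBBBKKKKB
KBBBKKKBB
KBBBKKKBB
KKKKKKKBB
KKKKKKKKK
After op 2 fill(6,0,Y) [61 cells changed]:
YYBYYYYYY
YYYYYYYYB
YYYYYYYYB
YYYYYYYYB
YBBBYYYYB
YBBBYYYBB
YBBBYYYBB
YYYYYYYBB
YYYYYYYYY
After op 3 fill(3,6,G) [61 cells changed]:
GGBGGGGGG
GGGGGGGGB
GGGGGGGGB
GGGGGGGGB
GBBBGGGGB
GBBBGGGBB
GBBBGGGBB
GGGGGGGBB
GGGGGGGGG
After op 4 paint(4,7,R):
GGBGGGGGG
GGGGGGGGB
GGGGGGGGB
GGGGGGGGB
GBBBGGGRB
GBBBGGGBB
GBBBGGGBB
GGGGGGGBB
GGGGGGGGG
After op 5 fill(6,7,W) [10 cells changed]:
GGBGGGGGG
GGGGGGGGW
GGGGGGGGW
GGGGGGGGW
GBBBGGGRW
GBBBGGGWW
GBBBGGGWW
GGGGGGGWW
GGGGGGGGG
After op 6 paint(3,4,K):
GGBGGGGGG
GGGGGGGGW
GGGGGGGGW
GGGGKGGGW
GBBBGGGRW
GBBBGGGWW
GBBBGGGWW
GGGGGGGWW
GGGGGGGGG
After op 7 paint(8,3,G):
GGBGGGGGG
GGGGGGGGW
GGGGGGGGW
GGGGKGGGW
GBBBGGGRW
GBBBGGGWW
GBBBGGGWW
GGGGGGGWW
GGGGGGGGG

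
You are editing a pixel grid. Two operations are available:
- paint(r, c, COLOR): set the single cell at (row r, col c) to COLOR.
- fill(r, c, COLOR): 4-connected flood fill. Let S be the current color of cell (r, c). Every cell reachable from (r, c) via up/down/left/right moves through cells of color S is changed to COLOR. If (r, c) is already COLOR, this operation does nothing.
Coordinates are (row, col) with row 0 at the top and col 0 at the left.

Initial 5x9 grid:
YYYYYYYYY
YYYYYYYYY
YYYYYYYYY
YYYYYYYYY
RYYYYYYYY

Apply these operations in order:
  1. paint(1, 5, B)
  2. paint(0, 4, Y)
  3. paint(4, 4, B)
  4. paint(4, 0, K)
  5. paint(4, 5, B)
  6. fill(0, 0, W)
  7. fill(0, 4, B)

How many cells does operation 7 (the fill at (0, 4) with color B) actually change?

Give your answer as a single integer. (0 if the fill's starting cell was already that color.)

Answer: 41

Derivation:
After op 1 paint(1,5,B):
YYYYYYYYY
YYYYYBYYY
YYYYYYYYY
YYYYYYYYY
RYYYYYYYY
After op 2 paint(0,4,Y):
YYYYYYYYY
YYYYYBYYY
YYYYYYYYY
YYYYYYYYY
RYYYYYYYY
After op 3 paint(4,4,B):
YYYYYYYYY
YYYYYBYYY
YYYYYYYYY
YYYYYYYYY
RYYYBYYYY
After op 4 paint(4,0,K):
YYYYYYYYY
YYYYYBYYY
YYYYYYYYY
YYYYYYYYY
KYYYBYYYY
After op 5 paint(4,5,B):
YYYYYYYYY
YYYYYBYYY
YYYYYYYYY
YYYYYYYYY
KYYYBBYYY
After op 6 fill(0,0,W) [41 cells changed]:
WWWWWWWWW
WWWWWBWWW
WWWWWWWWW
WWWWWWWWW
KWWWBBWWW
After op 7 fill(0,4,B) [41 cells changed]:
BBBBBBBBB
BBBBBBBBB
BBBBBBBBB
BBBBBBBBB
KBBBBBBBB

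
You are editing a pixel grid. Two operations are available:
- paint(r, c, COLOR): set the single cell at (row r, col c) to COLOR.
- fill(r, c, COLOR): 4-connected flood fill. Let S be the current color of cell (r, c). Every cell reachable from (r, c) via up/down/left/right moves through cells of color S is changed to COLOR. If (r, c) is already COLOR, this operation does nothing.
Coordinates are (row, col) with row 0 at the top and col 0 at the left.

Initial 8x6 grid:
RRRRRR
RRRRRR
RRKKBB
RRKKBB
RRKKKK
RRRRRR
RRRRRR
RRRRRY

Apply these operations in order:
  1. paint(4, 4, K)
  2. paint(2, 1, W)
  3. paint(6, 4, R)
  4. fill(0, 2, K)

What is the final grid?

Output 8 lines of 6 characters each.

Answer: KKKKKK
KKKKKK
KWKKBB
KKKKBB
KKKKKK
KKKKKK
KKKKKK
KKKKKY

Derivation:
After op 1 paint(4,4,K):
RRRRRR
RRRRRR
RRKKBB
RRKKBB
RRKKKK
RRRRRR
RRRRRR
RRRRRY
After op 2 paint(2,1,W):
RRRRRR
RRRRRR
RWKKBB
RRKKBB
RRKKKK
RRRRRR
RRRRRR
RRRRRY
After op 3 paint(6,4,R):
RRRRRR
RRRRRR
RWKKBB
RRKKBB
RRKKKK
RRRRRR
RRRRRR
RRRRRY
After op 4 fill(0,2,K) [34 cells changed]:
KKKKKK
KKKKKK
KWKKBB
KKKKBB
KKKKKK
KKKKKK
KKKKKK
KKKKKY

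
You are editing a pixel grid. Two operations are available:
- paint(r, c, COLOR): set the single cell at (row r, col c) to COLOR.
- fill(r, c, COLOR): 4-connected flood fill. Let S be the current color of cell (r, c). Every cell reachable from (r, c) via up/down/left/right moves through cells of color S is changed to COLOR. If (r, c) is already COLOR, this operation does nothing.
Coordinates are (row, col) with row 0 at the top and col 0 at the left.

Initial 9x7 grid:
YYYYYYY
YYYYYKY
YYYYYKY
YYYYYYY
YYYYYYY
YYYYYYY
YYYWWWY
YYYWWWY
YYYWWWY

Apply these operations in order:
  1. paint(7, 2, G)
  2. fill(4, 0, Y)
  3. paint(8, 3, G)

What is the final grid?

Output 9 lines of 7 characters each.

After op 1 paint(7,2,G):
YYYYYYY
YYYYYKY
YYYYYKY
YYYYYYY
YYYYYYY
YYYYYYY
YYYWWWY
YYGWWWY
YYYWWWY
After op 2 fill(4,0,Y) [0 cells changed]:
YYYYYYY
YYYYYKY
YYYYYKY
YYYYYYY
YYYYYYY
YYYYYYY
YYYWWWY
YYGWWWY
YYYWWWY
After op 3 paint(8,3,G):
YYYYYYY
YYYYYKY
YYYYYKY
YYYYYYY
YYYYYYY
YYYYYYY
YYYWWWY
YYGWWWY
YYYGWWY

Answer: YYYYYYY
YYYYYKY
YYYYYKY
YYYYYYY
YYYYYYY
YYYYYYY
YYYWWWY
YYGWWWY
YYYGWWY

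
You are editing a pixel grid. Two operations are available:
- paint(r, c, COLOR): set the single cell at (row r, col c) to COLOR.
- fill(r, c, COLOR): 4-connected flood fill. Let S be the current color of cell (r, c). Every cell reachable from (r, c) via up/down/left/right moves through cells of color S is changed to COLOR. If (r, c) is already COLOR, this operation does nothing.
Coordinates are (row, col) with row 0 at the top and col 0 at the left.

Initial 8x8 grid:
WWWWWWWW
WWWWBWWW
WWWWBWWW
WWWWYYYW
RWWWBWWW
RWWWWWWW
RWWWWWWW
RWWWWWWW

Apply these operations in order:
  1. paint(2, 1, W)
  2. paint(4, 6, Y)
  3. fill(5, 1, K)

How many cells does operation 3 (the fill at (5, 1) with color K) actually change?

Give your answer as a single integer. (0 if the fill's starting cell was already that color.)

Answer: 53

Derivation:
After op 1 paint(2,1,W):
WWWWWWWW
WWWWBWWW
WWWWBWWW
WWWWYYYW
RWWWBWWW
RWWWWWWW
RWWWWWWW
RWWWWWWW
After op 2 paint(4,6,Y):
WWWWWWWW
WWWWBWWW
WWWWBWWW
WWWWYYYW
RWWWBWYW
RWWWWWWW
RWWWWWWW
RWWWWWWW
After op 3 fill(5,1,K) [53 cells changed]:
KKKKKKKK
KKKKBKKK
KKKKBKKK
KKKKYYYK
RKKKBKYK
RKKKKKKK
RKKKKKKK
RKKKKKKK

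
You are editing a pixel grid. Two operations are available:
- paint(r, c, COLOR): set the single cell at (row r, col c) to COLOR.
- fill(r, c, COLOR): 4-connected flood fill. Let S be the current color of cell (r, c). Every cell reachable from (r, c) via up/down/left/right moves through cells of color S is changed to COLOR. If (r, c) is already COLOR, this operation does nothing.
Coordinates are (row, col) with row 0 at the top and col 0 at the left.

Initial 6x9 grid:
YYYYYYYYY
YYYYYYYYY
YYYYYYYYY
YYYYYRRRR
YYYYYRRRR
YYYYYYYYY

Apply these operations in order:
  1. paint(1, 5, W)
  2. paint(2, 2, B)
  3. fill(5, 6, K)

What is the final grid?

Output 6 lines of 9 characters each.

Answer: KKKKKKKKK
KKKKKWKKK
KKBKKKKKK
KKKKKRRRR
KKKKKRRRR
KKKKKKKKK

Derivation:
After op 1 paint(1,5,W):
YYYYYYYYY
YYYYYWYYY
YYYYYYYYY
YYYYYRRRR
YYYYYRRRR
YYYYYYYYY
After op 2 paint(2,2,B):
YYYYYYYYY
YYYYYWYYY
YYBYYYYYY
YYYYYRRRR
YYYYYRRRR
YYYYYYYYY
After op 3 fill(5,6,K) [44 cells changed]:
KKKKKKKKK
KKKKKWKKK
KKBKKKKKK
KKKKKRRRR
KKKKKRRRR
KKKKKKKKK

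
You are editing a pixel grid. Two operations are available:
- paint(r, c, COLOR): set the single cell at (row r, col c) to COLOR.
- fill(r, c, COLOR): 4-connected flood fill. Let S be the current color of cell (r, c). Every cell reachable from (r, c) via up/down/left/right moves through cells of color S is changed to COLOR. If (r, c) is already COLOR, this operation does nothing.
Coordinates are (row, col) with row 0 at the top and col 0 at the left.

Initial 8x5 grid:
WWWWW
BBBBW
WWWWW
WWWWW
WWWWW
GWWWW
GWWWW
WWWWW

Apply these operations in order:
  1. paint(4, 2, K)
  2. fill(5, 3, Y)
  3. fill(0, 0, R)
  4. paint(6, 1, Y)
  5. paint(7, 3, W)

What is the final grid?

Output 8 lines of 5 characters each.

After op 1 paint(4,2,K):
WWWWW
BBBBW
WWWWW
WWWWW
WWKWW
GWWWW
GWWWW
WWWWW
After op 2 fill(5,3,Y) [33 cells changed]:
YYYYY
BBBBY
YYYYY
YYYYY
YYKYY
GYYYY
GYYYY
YYYYY
After op 3 fill(0,0,R) [33 cells changed]:
RRRRR
BBBBR
RRRRR
RRRRR
RRKRR
GRRRR
GRRRR
RRRRR
After op 4 paint(6,1,Y):
RRRRR
BBBBR
RRRRR
RRRRR
RRKRR
GRRRR
GYRRR
RRRRR
After op 5 paint(7,3,W):
RRRRR
BBBBR
RRRRR
RRRRR
RRKRR
GRRRR
GYRRR
RRRWR

Answer: RRRRR
BBBBR
RRRRR
RRRRR
RRKRR
GRRRR
GYRRR
RRRWR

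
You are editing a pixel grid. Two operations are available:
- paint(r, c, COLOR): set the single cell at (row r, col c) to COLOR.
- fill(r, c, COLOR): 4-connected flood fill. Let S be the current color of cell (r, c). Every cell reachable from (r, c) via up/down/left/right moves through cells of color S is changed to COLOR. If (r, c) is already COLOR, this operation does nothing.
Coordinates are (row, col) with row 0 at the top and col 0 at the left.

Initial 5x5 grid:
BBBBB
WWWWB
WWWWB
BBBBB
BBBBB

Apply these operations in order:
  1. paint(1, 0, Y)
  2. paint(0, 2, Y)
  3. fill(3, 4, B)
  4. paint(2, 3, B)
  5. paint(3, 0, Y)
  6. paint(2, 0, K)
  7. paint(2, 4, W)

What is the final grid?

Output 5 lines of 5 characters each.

Answer: BBYBB
YWWWB
KWWBW
YBBBB
BBBBB

Derivation:
After op 1 paint(1,0,Y):
BBBBB
YWWWB
WWWWB
BBBBB
BBBBB
After op 2 paint(0,2,Y):
BBYBB
YWWWB
WWWWB
BBBBB
BBBBB
After op 3 fill(3,4,B) [0 cells changed]:
BBYBB
YWWWB
WWWWB
BBBBB
BBBBB
After op 4 paint(2,3,B):
BBYBB
YWWWB
WWWBB
BBBBB
BBBBB
After op 5 paint(3,0,Y):
BBYBB
YWWWB
WWWBB
YBBBB
BBBBB
After op 6 paint(2,0,K):
BBYBB
YWWWB
KWWBB
YBBBB
BBBBB
After op 7 paint(2,4,W):
BBYBB
YWWWB
KWWBW
YBBBB
BBBBB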